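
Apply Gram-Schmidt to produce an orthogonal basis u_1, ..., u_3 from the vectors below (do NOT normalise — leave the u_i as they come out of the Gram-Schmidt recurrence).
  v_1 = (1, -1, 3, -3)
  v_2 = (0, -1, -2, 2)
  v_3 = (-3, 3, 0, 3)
Orthogonal basis:
  u_1 = (1, -1, 3, -3)
  u_2 = (11/20, -31/20, -7/20, 7/20)
  u_3 = (-75/59, -30/59, 96/59, 81/59)

Apply the Gram-Schmidt recurrence
  u_1 = v_1
  u_i = v_i − Σ_{j<i} ((v_i · u_j) / (u_j · u_j)) · u_j.

Step by step this gives:
  u_1 = (1, -1, 3, -3)
  u_2 = (11/20, -31/20, -7/20, 7/20)
  u_3 = (-75/59, -30/59, 96/59, 81/59)

Orthogonality check:
  u_2 · u_1 = 0 (should be 0)
  u_3 · u_1 = 0 (should be 0)
  u_3 · u_2 = 0 (should be 0)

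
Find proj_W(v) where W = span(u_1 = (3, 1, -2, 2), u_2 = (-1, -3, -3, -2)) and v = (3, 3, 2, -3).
proj_W(v) = (101/199, 311/199, 314/199, 206/199)

Set up U = [u_1 | ... | u_2] ∈ R^(4×2). The projector onto W = col(U) is P = U (U^T U)^(-1) U^T.
Compute U^T U =
  [18, -4]
  [-4, 23],
and U^T v = (2, -12).
Solve U^T U · c = U^T v for the coefficients: c = (-1/199, -104/199). The projection is proj_W(v) = U c.
Check: (v - proj_W(v)) · u_1 = 0  (should be 0).
Check: (v - proj_W(v)) · u_2 = 0  (should be 0).
Result: proj_W(v) = (101/199, 311/199, 314/199, 206/199).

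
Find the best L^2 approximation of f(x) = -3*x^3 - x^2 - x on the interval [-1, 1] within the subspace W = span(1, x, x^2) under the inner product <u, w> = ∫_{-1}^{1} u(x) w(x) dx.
g(x) = -x^2 - 14*x/5

The best approximation g ∈ W is the orthogonal projection of f onto W. Writing g = a_0 + a_1 x + a_2 x^2, the coefficients solve the normal equations G · a = b where
  G_{ij} = <φ_i, φ_j> and b_i = <f, φ_i>, with φ_0 = 1, φ_1 = x, φ_2 = x^2.
G =
  [2, 0, 2/3]
  [0, 2/3, 0]
  [2/3, 0, 2/5],
b = (-2/3, -28/15, -2/5).
Solving gives a_0 = 0, a_1 = -14/5, a_2 = -1, so
  g(x) = -x^2 - 14*x/5.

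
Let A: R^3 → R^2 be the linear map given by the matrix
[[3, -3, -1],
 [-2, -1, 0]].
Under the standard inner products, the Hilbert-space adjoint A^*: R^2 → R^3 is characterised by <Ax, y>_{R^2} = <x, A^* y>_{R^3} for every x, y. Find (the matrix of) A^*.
A^* = A^T =
[[3, -2],
 [-3, -1],
 [-1, 0]]

For real matrices with standard dot products, the defining identity <Ax, y> = <x, A^* y> gives (Ax)^T y = x^T (A^*) y, i.e. x^T A^T y = x^T (A^*) y. Since this holds for all x, y, we must have A^* = A^T. Therefore
A^* =
[[3, -2],
 [-3, -1],
 [-1, 0]].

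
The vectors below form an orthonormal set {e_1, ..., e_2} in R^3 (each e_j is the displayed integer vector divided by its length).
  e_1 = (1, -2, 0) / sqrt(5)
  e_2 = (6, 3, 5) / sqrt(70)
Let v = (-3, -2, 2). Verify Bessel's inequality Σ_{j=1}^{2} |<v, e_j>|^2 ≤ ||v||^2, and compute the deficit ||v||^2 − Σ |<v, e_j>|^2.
Σ |<v, e_j>|^2 = 3; ||v||^2 = 17; deficit = 14

Write each e_j = u_j / sqrt(<u_j, u_j>) where u_j is the displayed integer vector. Then <v, e_j> = <v, u_j> / sqrt(<u_j, u_j>), so |<v, e_j>|^2 = <v, u_j>^2 / <u_j, u_j>.
Coefficients: <v, e_1> = 1/sqrt(5), <v, e_2> = -14/sqrt(70).
Square and sum: Σ |<v, e_j>|^2 = 3.
Compute ||v||^2 = v·v = 17.
Deficit = 17 − 3 = 14 ≥ 0, confirming Bessel's inequality. (The deficit equals ||v − Σ <v,e_j> e_j||^2, the squared distance from v to span{e_j}.)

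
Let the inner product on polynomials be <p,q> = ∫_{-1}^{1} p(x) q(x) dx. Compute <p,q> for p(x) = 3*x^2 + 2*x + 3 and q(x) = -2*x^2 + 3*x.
<p,q> = -12/5

Expand the product: p(x)·q(x) = -6*x^4 + 5*x^3 + 9*x.
∫_{-1}^{1} of each monomial x^k gives [2/(k+1) if k even, 0 if k odd]. Integrating term-by-term (or equivalently evaluating the antiderivative F(x) = -6*x^5/5 + 5*x^4/4 + 9*x^2/2 at the endpoints):
  F(1) − F(−1) = 91/20 − (139/20) = -12/5.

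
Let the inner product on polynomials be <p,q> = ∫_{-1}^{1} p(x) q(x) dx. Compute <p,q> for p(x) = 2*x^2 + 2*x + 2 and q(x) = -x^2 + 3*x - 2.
<p,q> = -44/5

Expand the product: p(x)·q(x) = -2*x^4 + 4*x^3 + 2*x - 4.
∫_{-1}^{1} of each monomial x^k gives [2/(k+1) if k even, 0 if k odd]. Integrating term-by-term (or equivalently evaluating the antiderivative F(x) = -2*x^5/5 + x^4 + x^2 - 4*x at the endpoints):
  F(1) − F(−1) = -12/5 − (32/5) = -44/5.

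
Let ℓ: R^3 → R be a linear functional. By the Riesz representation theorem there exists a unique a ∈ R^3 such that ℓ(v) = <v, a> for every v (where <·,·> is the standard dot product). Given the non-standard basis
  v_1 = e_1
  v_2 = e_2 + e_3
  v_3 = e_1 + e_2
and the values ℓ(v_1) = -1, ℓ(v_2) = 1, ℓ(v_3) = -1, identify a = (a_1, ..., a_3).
a = (-1, 0, 1)

Write a = (a_1, ..., a_3) in the standard basis. For each basis vector v_i, ℓ(v_i) = <v_i, a> is a linear equation in the a_j's. Collect the n equations into a matrix system V a = ℓ, where row i of V is v_i (expressed in the standard basis). Since V is invertible (lower-triangular with 1s on the diagonal, up to permutation), solve by back-substitution:
  V =
[[1, 0, 0],
 [0, 1, 1],
 [1, 1, 0]]
  V a = (-1, 1, -1)
Solving gives a = (-1, 0, 1).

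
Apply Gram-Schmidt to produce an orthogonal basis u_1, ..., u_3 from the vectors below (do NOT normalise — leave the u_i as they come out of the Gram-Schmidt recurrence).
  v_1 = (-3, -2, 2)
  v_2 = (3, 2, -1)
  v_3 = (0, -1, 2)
Orthogonal basis:
  u_1 = (-3, -2, 2)
  u_2 = (6/17, 4/17, 13/17)
  u_3 = (6/13, -9/13, 0)

Apply the Gram-Schmidt recurrence
  u_1 = v_1
  u_i = v_i − Σ_{j<i} ((v_i · u_j) / (u_j · u_j)) · u_j.

Step by step this gives:
  u_1 = (-3, -2, 2)
  u_2 = (6/17, 4/17, 13/17)
  u_3 = (6/13, -9/13, 0)

Orthogonality check:
  u_2 · u_1 = 0 (should be 0)
  u_3 · u_1 = 0 (should be 0)
  u_3 · u_2 = 0 (should be 0)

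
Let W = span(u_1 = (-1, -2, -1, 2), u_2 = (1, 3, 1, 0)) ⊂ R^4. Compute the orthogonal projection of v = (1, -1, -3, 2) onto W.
proj_W(v) = (-17/23, -27/23, -17/23, 48/23)

Set up U = [u_1 | ... | u_2] ∈ R^(4×2). The projector onto W = col(U) is P = U (U^T U)^(-1) U^T.
Compute U^T U =
  [10, -8]
  [-8, 11],
and U^T v = (8, -5).
Solve U^T U · c = U^T v for the coefficients: c = (24/23, 7/23). The projection is proj_W(v) = U c.
Check: (v - proj_W(v)) · u_1 = 0  (should be 0).
Check: (v - proj_W(v)) · u_2 = 0  (should be 0).
Result: proj_W(v) = (-17/23, -27/23, -17/23, 48/23).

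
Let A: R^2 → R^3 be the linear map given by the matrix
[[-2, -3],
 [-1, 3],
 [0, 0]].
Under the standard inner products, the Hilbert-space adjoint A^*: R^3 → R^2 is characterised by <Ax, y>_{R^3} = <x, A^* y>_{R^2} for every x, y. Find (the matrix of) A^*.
A^* = A^T =
[[-2, -1, 0],
 [-3, 3, 0]]

For real matrices with standard dot products, the defining identity <Ax, y> = <x, A^* y> gives (Ax)^T y = x^T (A^*) y, i.e. x^T A^T y = x^T (A^*) y. Since this holds for all x, y, we must have A^* = A^T. Therefore
A^* =
[[-2, -1, 0],
 [-3, 3, 0]].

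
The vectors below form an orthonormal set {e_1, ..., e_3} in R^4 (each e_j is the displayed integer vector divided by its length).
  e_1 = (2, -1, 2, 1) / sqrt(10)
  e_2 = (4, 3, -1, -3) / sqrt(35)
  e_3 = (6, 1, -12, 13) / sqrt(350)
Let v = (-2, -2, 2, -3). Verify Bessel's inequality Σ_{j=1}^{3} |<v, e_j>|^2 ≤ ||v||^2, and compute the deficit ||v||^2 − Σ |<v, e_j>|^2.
Σ |<v, e_j>|^2 = 461/25; ||v||^2 = 21; deficit = 64/25

Write each e_j = u_j / sqrt(<u_j, u_j>) where u_j is the displayed integer vector. Then <v, e_j> = <v, u_j> / sqrt(<u_j, u_j>), so |<v, e_j>|^2 = <v, u_j>^2 / <u_j, u_j>.
Coefficients: <v, e_1> = -1/sqrt(10), <v, e_2> = -7/sqrt(35), <v, e_3> = -77/sqrt(350).
Square and sum: Σ |<v, e_j>|^2 = 461/25.
Compute ||v||^2 = v·v = 21.
Deficit = 21 − 461/25 = 64/25 ≥ 0, confirming Bessel's inequality. (The deficit equals ||v − Σ <v,e_j> e_j||^2, the squared distance from v to span{e_j}.)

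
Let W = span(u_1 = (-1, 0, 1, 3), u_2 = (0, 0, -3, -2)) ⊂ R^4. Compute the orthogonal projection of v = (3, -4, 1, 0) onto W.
proj_W(v) = (53/62, 0, 50/31, -57/62)

Set up U = [u_1 | ... | u_2] ∈ R^(4×2). The projector onto W = col(U) is P = U (U^T U)^(-1) U^T.
Compute U^T U =
  [11, -9]
  [-9, 13],
and U^T v = (-2, -3).
Solve U^T U · c = U^T v for the coefficients: c = (-53/62, -51/62). The projection is proj_W(v) = U c.
Check: (v - proj_W(v)) · u_1 = 0  (should be 0).
Check: (v - proj_W(v)) · u_2 = 0  (should be 0).
Result: proj_W(v) = (53/62, 0, 50/31, -57/62).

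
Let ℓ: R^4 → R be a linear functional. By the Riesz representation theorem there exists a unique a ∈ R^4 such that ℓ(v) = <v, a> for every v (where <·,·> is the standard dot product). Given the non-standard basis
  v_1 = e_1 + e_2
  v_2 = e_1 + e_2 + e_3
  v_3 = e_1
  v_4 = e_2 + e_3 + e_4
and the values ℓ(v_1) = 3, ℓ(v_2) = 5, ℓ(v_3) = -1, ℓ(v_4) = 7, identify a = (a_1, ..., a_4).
a = (-1, 4, 2, 1)

Write a = (a_1, ..., a_4) in the standard basis. For each basis vector v_i, ℓ(v_i) = <v_i, a> is a linear equation in the a_j's. Collect the n equations into a matrix system V a = ℓ, where row i of V is v_i (expressed in the standard basis). Since V is invertible (lower-triangular with 1s on the diagonal, up to permutation), solve by back-substitution:
  V =
[[1, 1, 0, 0],
 [1, 1, 1, 0],
 [1, 0, 0, 0],
 [0, 1, 1, 1]]
  V a = (3, 5, -1, 7)
Solving gives a = (-1, 4, 2, 1).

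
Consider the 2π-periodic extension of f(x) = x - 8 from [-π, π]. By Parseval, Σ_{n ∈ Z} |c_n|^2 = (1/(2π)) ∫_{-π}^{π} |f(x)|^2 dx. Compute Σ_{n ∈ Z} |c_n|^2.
Σ |c_n|^2 = π^2/3 + 64

Expand and integrate term by term over [-π, π]:
  ∫ (x)^2 dx = 1·(2π^3/3); ∫ 2·1·(-8)·x dx = 0 (odd integrand); ∫ (-8)^2 dx = 64·2π.
So (1/(2π)) ∫_{-π}^{π} (x - 8)^2 dx = 1π^2/3 + 64 = π^2/3 + 64.
Parseval ⇒ Σ |c_n|^2 = π^2/3 + 64.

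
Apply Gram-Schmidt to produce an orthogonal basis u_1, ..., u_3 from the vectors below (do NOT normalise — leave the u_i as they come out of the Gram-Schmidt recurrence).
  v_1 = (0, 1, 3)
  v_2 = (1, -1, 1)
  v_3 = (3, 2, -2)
Orthogonal basis:
  u_1 = (0, 1, 3)
  u_2 = (1, -6/5, 2/5)
  u_3 = (40/13, 30/13, -10/13)

Apply the Gram-Schmidt recurrence
  u_1 = v_1
  u_i = v_i − Σ_{j<i} ((v_i · u_j) / (u_j · u_j)) · u_j.

Step by step this gives:
  u_1 = (0, 1, 3)
  u_2 = (1, -6/5, 2/5)
  u_3 = (40/13, 30/13, -10/13)

Orthogonality check:
  u_2 · u_1 = 0 (should be 0)
  u_3 · u_1 = 0 (should be 0)
  u_3 · u_2 = 0 (should be 0)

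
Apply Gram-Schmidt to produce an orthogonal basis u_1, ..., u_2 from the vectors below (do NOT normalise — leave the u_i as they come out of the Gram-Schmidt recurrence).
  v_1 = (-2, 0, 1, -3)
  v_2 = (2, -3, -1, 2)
Orthogonal basis:
  u_1 = (-2, 0, 1, -3)
  u_2 = (3/7, -3, -3/14, -5/14)

Apply the Gram-Schmidt recurrence
  u_1 = v_1
  u_i = v_i − Σ_{j<i} ((v_i · u_j) / (u_j · u_j)) · u_j.

Step by step this gives:
  u_1 = (-2, 0, 1, -3)
  u_2 = (3/7, -3, -3/14, -5/14)

Orthogonality check:
  u_2 · u_1 = 0 (should be 0)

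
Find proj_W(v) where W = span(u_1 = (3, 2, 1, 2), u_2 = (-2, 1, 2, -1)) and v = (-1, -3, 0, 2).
proj_W(v) = (-19/82, -99/82, -105/82, -25/82)

Set up U = [u_1 | ... | u_2] ∈ R^(4×2). The projector onto W = col(U) is P = U (U^T U)^(-1) U^T.
Compute U^T U =
  [18, -4]
  [-4, 10],
and U^T v = (-5, -3).
Solve U^T U · c = U^T v for the coefficients: c = (-31/82, -37/82). The projection is proj_W(v) = U c.
Check: (v - proj_W(v)) · u_1 = 0  (should be 0).
Check: (v - proj_W(v)) · u_2 = 0  (should be 0).
Result: proj_W(v) = (-19/82, -99/82, -105/82, -25/82).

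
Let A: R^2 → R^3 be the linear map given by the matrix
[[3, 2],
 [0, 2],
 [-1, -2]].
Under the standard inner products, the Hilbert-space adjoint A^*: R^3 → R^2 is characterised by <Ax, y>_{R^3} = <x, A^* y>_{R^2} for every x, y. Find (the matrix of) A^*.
A^* = A^T =
[[3, 0, -1],
 [2, 2, -2]]

For real matrices with standard dot products, the defining identity <Ax, y> = <x, A^* y> gives (Ax)^T y = x^T (A^*) y, i.e. x^T A^T y = x^T (A^*) y. Since this holds for all x, y, we must have A^* = A^T. Therefore
A^* =
[[3, 0, -1],
 [2, 2, -2]].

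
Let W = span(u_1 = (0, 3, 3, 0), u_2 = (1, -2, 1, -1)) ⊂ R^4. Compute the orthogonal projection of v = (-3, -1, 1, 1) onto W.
proj_W(v) = (-2/13, 3/13, -3/13, 2/13)

Set up U = [u_1 | ... | u_2] ∈ R^(4×2). The projector onto W = col(U) is P = U (U^T U)^(-1) U^T.
Compute U^T U =
  [18, -3]
  [-3, 7],
and U^T v = (0, -1).
Solve U^T U · c = U^T v for the coefficients: c = (-1/39, -2/13). The projection is proj_W(v) = U c.
Check: (v - proj_W(v)) · u_1 = 0  (should be 0).
Check: (v - proj_W(v)) · u_2 = 0  (should be 0).
Result: proj_W(v) = (-2/13, 3/13, -3/13, 2/13).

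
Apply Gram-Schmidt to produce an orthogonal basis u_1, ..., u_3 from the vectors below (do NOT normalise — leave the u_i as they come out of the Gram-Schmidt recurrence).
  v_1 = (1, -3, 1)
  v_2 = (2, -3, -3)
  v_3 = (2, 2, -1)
Orthogonal basis:
  u_1 = (1, -3, 1)
  u_2 = (14/11, -9/11, -41/11)
  u_3 = (186/89, 155/178, 93/178)

Apply the Gram-Schmidt recurrence
  u_1 = v_1
  u_i = v_i − Σ_{j<i} ((v_i · u_j) / (u_j · u_j)) · u_j.

Step by step this gives:
  u_1 = (1, -3, 1)
  u_2 = (14/11, -9/11, -41/11)
  u_3 = (186/89, 155/178, 93/178)

Orthogonality check:
  u_2 · u_1 = 0 (should be 0)
  u_3 · u_1 = 0 (should be 0)
  u_3 · u_2 = 0 (should be 0)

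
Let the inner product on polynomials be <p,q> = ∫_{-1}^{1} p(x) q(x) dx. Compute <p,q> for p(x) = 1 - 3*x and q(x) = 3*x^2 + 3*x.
<p,q> = -4

Expand the product: p(x)·q(x) = -9*x^3 - 6*x^2 + 3*x.
∫_{-1}^{1} of each monomial x^k gives [2/(k+1) if k even, 0 if k odd]. Integrating term-by-term (or equivalently evaluating the antiderivative F(x) = -9*x^4/4 - 2*x^3 + 3*x^2/2 at the endpoints):
  F(1) − F(−1) = -11/4 − (5/4) = -4.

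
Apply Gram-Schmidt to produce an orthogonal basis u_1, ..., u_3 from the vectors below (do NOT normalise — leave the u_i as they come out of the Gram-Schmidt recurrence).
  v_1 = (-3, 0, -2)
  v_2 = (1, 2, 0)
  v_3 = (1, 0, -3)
Orthogonal basis:
  u_1 = (-3, 0, -2)
  u_2 = (4/13, 2, -6/13)
  u_3 = (11/7, -11/14, -33/14)

Apply the Gram-Schmidt recurrence
  u_1 = v_1
  u_i = v_i − Σ_{j<i} ((v_i · u_j) / (u_j · u_j)) · u_j.

Step by step this gives:
  u_1 = (-3, 0, -2)
  u_2 = (4/13, 2, -6/13)
  u_3 = (11/7, -11/14, -33/14)

Orthogonality check:
  u_2 · u_1 = 0 (should be 0)
  u_3 · u_1 = 0 (should be 0)
  u_3 · u_2 = 0 (should be 0)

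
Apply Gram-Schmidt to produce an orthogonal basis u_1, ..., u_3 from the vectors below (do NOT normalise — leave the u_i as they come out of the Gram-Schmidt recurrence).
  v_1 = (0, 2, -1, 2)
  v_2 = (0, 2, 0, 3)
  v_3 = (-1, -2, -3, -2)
Orthogonal basis:
  u_1 = (0, 2, -1, 2)
  u_2 = (0, -2/9, 10/9, 7/9)
  u_3 = (-1, -24/17, -16/17, 16/17)

Apply the Gram-Schmidt recurrence
  u_1 = v_1
  u_i = v_i − Σ_{j<i} ((v_i · u_j) / (u_j · u_j)) · u_j.

Step by step this gives:
  u_1 = (0, 2, -1, 2)
  u_2 = (0, -2/9, 10/9, 7/9)
  u_3 = (-1, -24/17, -16/17, 16/17)

Orthogonality check:
  u_2 · u_1 = 0 (should be 0)
  u_3 · u_1 = 0 (should be 0)
  u_3 · u_2 = 0 (should be 0)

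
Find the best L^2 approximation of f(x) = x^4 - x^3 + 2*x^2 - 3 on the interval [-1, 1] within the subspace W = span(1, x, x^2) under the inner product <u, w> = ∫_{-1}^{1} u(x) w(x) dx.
g(x) = 20*x^2/7 - 3*x/5 - 108/35

The best approximation g ∈ W is the orthogonal projection of f onto W. Writing g = a_0 + a_1 x + a_2 x^2, the coefficients solve the normal equations G · a = b where
  G_{ij} = <φ_i, φ_j> and b_i = <f, φ_i>, with φ_0 = 1, φ_1 = x, φ_2 = x^2.
G =
  [2, 0, 2/3]
  [0, 2/3, 0]
  [2/3, 0, 2/5],
b = (-64/15, -2/5, -32/35).
Solving gives a_0 = -108/35, a_1 = -3/5, a_2 = 20/7, so
  g(x) = 20*x^2/7 - 3*x/5 - 108/35.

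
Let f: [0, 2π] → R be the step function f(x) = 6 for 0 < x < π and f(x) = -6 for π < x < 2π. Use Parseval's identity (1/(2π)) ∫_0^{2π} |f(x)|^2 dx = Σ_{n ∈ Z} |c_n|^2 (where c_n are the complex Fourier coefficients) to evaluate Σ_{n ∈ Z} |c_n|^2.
Σ |c_n|^2 = 36

Parseval equates the L^2 energy of f (normalised by 1/(2π)) with the ℓ^2 sum of its Fourier coefficients: (1/(2π)) ∫_0^{2π} |f|^2 = Σ |c_n|^2.
Compute the left side: (1/(2π)) [∫_0^π 6^2 dx + ∫_π^{2π} (-6)^2 dx] = (1/(2π)) · (36π + 36π) = (36 + 36)/2 = 36.
So Σ_{n ∈ Z} |c_n|^2 = 36.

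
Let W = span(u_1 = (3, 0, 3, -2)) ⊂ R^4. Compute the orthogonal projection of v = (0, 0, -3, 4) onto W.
proj_W(v) = (-51/22, 0, -51/22, 17/11)

Set up U = [u_1 | ... | u_1] ∈ R^(4×1). The projector onto W = col(U) is P = U (U^T U)^(-1) U^T.
Compute U^T U =
  [22],
and U^T v = (-17).
Solve U^T U · c = U^T v for the coefficients: c = (-17/22). The projection is proj_W(v) = U c.
Check: (v - proj_W(v)) · u_1 = 0  (should be 0).
Result: proj_W(v) = (-51/22, 0, -51/22, 17/11).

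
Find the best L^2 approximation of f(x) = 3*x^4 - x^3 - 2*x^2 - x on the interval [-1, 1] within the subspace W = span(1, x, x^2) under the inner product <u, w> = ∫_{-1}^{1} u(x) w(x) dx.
g(x) = 4*x^2/7 - 8*x/5 - 9/35

The best approximation g ∈ W is the orthogonal projection of f onto W. Writing g = a_0 + a_1 x + a_2 x^2, the coefficients solve the normal equations G · a = b where
  G_{ij} = <φ_i, φ_j> and b_i = <f, φ_i>, with φ_0 = 1, φ_1 = x, φ_2 = x^2.
G =
  [2, 0, 2/3]
  [0, 2/3, 0]
  [2/3, 0, 2/5],
b = (-2/15, -16/15, 2/35).
Solving gives a_0 = -9/35, a_1 = -8/5, a_2 = 4/7, so
  g(x) = 4*x^2/7 - 8*x/5 - 9/35.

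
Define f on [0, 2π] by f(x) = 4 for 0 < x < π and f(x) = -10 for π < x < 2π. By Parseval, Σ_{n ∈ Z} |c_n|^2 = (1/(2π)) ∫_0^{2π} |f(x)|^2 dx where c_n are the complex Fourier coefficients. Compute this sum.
Σ |c_n|^2 = 58

Parseval equates the L^2 energy of f (normalised by 1/(2π)) with the ℓ^2 sum of its Fourier coefficients: (1/(2π)) ∫_0^{2π} |f|^2 = Σ |c_n|^2.
Compute the left side: (1/(2π)) [∫_0^π 4^2 dx + ∫_π^{2π} (-10)^2 dx] = (1/(2π)) · (16π + 100π) = (16 + 100)/2 = 58.
So Σ_{n ∈ Z} |c_n|^2 = 58.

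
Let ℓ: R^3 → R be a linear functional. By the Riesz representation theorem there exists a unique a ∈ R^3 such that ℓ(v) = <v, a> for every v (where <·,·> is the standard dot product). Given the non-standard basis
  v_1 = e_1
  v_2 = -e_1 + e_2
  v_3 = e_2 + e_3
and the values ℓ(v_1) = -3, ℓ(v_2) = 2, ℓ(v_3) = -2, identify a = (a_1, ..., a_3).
a = (-3, -1, -1)

Write a = (a_1, ..., a_3) in the standard basis. For each basis vector v_i, ℓ(v_i) = <v_i, a> is a linear equation in the a_j's. Collect the n equations into a matrix system V a = ℓ, where row i of V is v_i (expressed in the standard basis). Since V is invertible (lower-triangular with 1s on the diagonal, up to permutation), solve by back-substitution:
  V =
[[1, 0, 0],
 [-1, 1, 0],
 [0, 1, 1]]
  V a = (-3, 2, -2)
Solving gives a = (-3, -1, -1).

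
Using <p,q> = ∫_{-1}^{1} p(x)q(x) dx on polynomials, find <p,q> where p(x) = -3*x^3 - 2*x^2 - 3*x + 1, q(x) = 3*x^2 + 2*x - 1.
<p,q> = -112/15

Expand the product: p(x)·q(x) = -9*x^5 - 12*x^4 - 10*x^3 - x^2 + 5*x - 1.
∫_{-1}^{1} of each monomial x^k gives [2/(k+1) if k even, 0 if k odd]. Integrating term-by-term (or equivalently evaluating the antiderivative F(x) = -3*x^6/2 - 12*x^5/5 - 5*x^4/2 - x^3/3 + 5*x^2/2 - x at the endpoints):
  F(1) − F(−1) = -157/30 − (67/30) = -112/15.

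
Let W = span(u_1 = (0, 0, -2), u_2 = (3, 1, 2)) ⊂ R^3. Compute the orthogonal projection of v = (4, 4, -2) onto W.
proj_W(v) = (24/5, 8/5, -2)

Set up U = [u_1 | ... | u_2] ∈ R^(3×2). The projector onto W = col(U) is P = U (U^T U)^(-1) U^T.
Compute U^T U =
  [4, -4]
  [-4, 14],
and U^T v = (4, 12).
Solve U^T U · c = U^T v for the coefficients: c = (13/5, 8/5). The projection is proj_W(v) = U c.
Check: (v - proj_W(v)) · u_1 = 0  (should be 0).
Check: (v - proj_W(v)) · u_2 = 0  (should be 0).
Result: proj_W(v) = (24/5, 8/5, -2).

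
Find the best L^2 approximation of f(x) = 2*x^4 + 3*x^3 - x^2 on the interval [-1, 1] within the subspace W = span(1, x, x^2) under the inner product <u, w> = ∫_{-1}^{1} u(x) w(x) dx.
g(x) = 5*x^2/7 + 9*x/5 - 6/35

The best approximation g ∈ W is the orthogonal projection of f onto W. Writing g = a_0 + a_1 x + a_2 x^2, the coefficients solve the normal equations G · a = b where
  G_{ij} = <φ_i, φ_j> and b_i = <f, φ_i>, with φ_0 = 1, φ_1 = x, φ_2 = x^2.
G =
  [2, 0, 2/3]
  [0, 2/3, 0]
  [2/3, 0, 2/5],
b = (2/15, 6/5, 6/35).
Solving gives a_0 = -6/35, a_1 = 9/5, a_2 = 5/7, so
  g(x) = 5*x^2/7 + 9*x/5 - 6/35.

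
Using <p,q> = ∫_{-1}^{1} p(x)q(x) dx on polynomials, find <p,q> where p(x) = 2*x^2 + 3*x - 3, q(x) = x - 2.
<p,q> = 34/3

Expand the product: p(x)·q(x) = 2*x^3 - x^2 - 9*x + 6.
∫_{-1}^{1} of each monomial x^k gives [2/(k+1) if k even, 0 if k odd]. Integrating term-by-term (or equivalently evaluating the antiderivative F(x) = x^4/2 - x^3/3 - 9*x^2/2 + 6*x at the endpoints):
  F(1) − F(−1) = 5/3 − (-29/3) = 34/3.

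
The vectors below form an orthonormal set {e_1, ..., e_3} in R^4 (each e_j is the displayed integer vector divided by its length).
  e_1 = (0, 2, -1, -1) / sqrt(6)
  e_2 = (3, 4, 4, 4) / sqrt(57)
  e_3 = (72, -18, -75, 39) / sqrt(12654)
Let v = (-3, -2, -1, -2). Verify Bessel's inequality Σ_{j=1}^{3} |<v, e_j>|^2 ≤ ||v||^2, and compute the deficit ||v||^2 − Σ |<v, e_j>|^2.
Σ |<v, e_j>|^2 = 650/37; ||v||^2 = 18; deficit = 16/37

Write each e_j = u_j / sqrt(<u_j, u_j>) where u_j is the displayed integer vector. Then <v, e_j> = <v, u_j> / sqrt(<u_j, u_j>), so |<v, e_j>|^2 = <v, u_j>^2 / <u_j, u_j>.
Coefficients: <v, e_1> = -1/sqrt(6), <v, e_2> = -29/sqrt(57), <v, e_3> = -183/sqrt(12654).
Square and sum: Σ |<v, e_j>|^2 = 650/37.
Compute ||v||^2 = v·v = 18.
Deficit = 18 − 650/37 = 16/37 ≥ 0, confirming Bessel's inequality. (The deficit equals ||v − Σ <v,e_j> e_j||^2, the squared distance from v to span{e_j}.)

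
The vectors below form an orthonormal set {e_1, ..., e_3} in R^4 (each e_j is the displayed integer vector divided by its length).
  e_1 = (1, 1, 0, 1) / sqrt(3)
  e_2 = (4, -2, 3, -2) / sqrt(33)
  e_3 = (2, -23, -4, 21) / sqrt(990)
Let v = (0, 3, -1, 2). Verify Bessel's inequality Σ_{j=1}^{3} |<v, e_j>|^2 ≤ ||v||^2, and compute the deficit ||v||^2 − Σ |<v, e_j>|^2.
Σ |<v, e_j>|^2 = 1259/90; ||v||^2 = 14; deficit = 1/90

Write each e_j = u_j / sqrt(<u_j, u_j>) where u_j is the displayed integer vector. Then <v, e_j> = <v, u_j> / sqrt(<u_j, u_j>), so |<v, e_j>|^2 = <v, u_j>^2 / <u_j, u_j>.
Coefficients: <v, e_1> = 5/sqrt(3), <v, e_2> = -13/sqrt(33), <v, e_3> = -23/sqrt(990).
Square and sum: Σ |<v, e_j>|^2 = 1259/90.
Compute ||v||^2 = v·v = 14.
Deficit = 14 − 1259/90 = 1/90 ≥ 0, confirming Bessel's inequality. (The deficit equals ||v − Σ <v,e_j> e_j||^2, the squared distance from v to span{e_j}.)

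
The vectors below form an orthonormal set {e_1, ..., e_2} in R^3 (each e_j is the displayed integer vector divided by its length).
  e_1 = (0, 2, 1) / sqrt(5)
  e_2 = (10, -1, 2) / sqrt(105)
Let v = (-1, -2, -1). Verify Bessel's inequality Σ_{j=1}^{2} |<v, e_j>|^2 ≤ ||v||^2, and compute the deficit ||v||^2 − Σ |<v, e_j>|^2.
Σ |<v, e_j>|^2 = 125/21; ||v||^2 = 6; deficit = 1/21

Write each e_j = u_j / sqrt(<u_j, u_j>) where u_j is the displayed integer vector. Then <v, e_j> = <v, u_j> / sqrt(<u_j, u_j>), so |<v, e_j>|^2 = <v, u_j>^2 / <u_j, u_j>.
Coefficients: <v, e_1> = -5/sqrt(5), <v, e_2> = -10/sqrt(105).
Square and sum: Σ |<v, e_j>|^2 = 125/21.
Compute ||v||^2 = v·v = 6.
Deficit = 6 − 125/21 = 1/21 ≥ 0, confirming Bessel's inequality. (The deficit equals ||v − Σ <v,e_j> e_j||^2, the squared distance from v to span{e_j}.)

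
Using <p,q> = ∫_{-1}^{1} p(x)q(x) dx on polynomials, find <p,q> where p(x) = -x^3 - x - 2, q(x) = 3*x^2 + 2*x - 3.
<p,q> = 88/15

Expand the product: p(x)·q(x) = -3*x^5 - 2*x^4 - 8*x^2 - x + 6.
∫_{-1}^{1} of each monomial x^k gives [2/(k+1) if k even, 0 if k odd]. Integrating term-by-term (or equivalently evaluating the antiderivative F(x) = -x^6/2 - 2*x^5/5 - 8*x^3/3 - x^2/2 + 6*x at the endpoints):
  F(1) − F(−1) = 29/15 − (-59/15) = 88/15.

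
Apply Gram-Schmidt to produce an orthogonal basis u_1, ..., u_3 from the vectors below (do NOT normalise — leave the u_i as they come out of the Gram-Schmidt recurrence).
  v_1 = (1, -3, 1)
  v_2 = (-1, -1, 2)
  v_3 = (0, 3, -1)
Orthogonal basis:
  u_1 = (1, -3, 1)
  u_2 = (-15/11, 1/11, 18/11)
  u_3 = (1/2, 3/10, 2/5)

Apply the Gram-Schmidt recurrence
  u_1 = v_1
  u_i = v_i − Σ_{j<i} ((v_i · u_j) / (u_j · u_j)) · u_j.

Step by step this gives:
  u_1 = (1, -3, 1)
  u_2 = (-15/11, 1/11, 18/11)
  u_3 = (1/2, 3/10, 2/5)

Orthogonality check:
  u_2 · u_1 = 0 (should be 0)
  u_3 · u_1 = 0 (should be 0)
  u_3 · u_2 = 0 (should be 0)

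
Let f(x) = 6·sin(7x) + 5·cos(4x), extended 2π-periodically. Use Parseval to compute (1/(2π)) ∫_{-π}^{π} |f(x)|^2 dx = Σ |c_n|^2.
Σ |c_n|^2 = 61/2

Expand |f|^2 and use orthogonality of {sin(nx), cos(mx)} on [-π, π]:
  ∫_{-π}^{π} sin(nx)^2 dx = π, ∫ cos(mx)^2 dx = π, and cross terms integrate to 0.
So ∫_{-π}^{π} f(x)^2 dx = 6^2 · π + 5^2 · π = (36 + 25)π.
Divide by 2π: (36 + 25)/2 = 61/2.
By Parseval, this equals Σ |c_n|^2.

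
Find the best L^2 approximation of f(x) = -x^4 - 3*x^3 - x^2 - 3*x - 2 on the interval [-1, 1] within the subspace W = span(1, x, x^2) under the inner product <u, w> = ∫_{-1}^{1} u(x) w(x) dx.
g(x) = -13*x^2/7 - 24*x/5 - 67/35

The best approximation g ∈ W is the orthogonal projection of f onto W. Writing g = a_0 + a_1 x + a_2 x^2, the coefficients solve the normal equations G · a = b where
  G_{ij} = <φ_i, φ_j> and b_i = <f, φ_i>, with φ_0 = 1, φ_1 = x, φ_2 = x^2.
G =
  [2, 0, 2/3]
  [0, 2/3, 0]
  [2/3, 0, 2/5],
b = (-76/15, -16/5, -212/105).
Solving gives a_0 = -67/35, a_1 = -24/5, a_2 = -13/7, so
  g(x) = -13*x^2/7 - 24*x/5 - 67/35.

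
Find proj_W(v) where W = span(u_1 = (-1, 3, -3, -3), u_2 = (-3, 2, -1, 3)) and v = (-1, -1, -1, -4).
proj_W(v) = (628/635, 349/635, -668/635, -1944/635)

Set up U = [u_1 | ... | u_2] ∈ R^(4×2). The projector onto W = col(U) is P = U (U^T U)^(-1) U^T.
Compute U^T U =
  [28, 3]
  [3, 23],
and U^T v = (13, -10).
Solve U^T U · c = U^T v for the coefficients: c = (329/635, -319/635). The projection is proj_W(v) = U c.
Check: (v - proj_W(v)) · u_1 = 0  (should be 0).
Check: (v - proj_W(v)) · u_2 = 0  (should be 0).
Result: proj_W(v) = (628/635, 349/635, -668/635, -1944/635).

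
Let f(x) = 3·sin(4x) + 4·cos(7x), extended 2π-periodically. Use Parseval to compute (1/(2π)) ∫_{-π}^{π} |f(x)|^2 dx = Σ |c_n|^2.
Σ |c_n|^2 = 25/2

Expand |f|^2 and use orthogonality of {sin(nx), cos(mx)} on [-π, π]:
  ∫_{-π}^{π} sin(nx)^2 dx = π, ∫ cos(mx)^2 dx = π, and cross terms integrate to 0.
So ∫_{-π}^{π} f(x)^2 dx = 3^2 · π + 4^2 · π = (9 + 16)π.
Divide by 2π: (9 + 16)/2 = 25/2.
By Parseval, this equals Σ |c_n|^2.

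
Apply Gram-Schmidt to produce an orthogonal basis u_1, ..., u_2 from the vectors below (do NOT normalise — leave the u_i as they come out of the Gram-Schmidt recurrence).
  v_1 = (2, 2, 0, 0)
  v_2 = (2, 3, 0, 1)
Orthogonal basis:
  u_1 = (2, 2, 0, 0)
  u_2 = (-1/2, 1/2, 0, 1)

Apply the Gram-Schmidt recurrence
  u_1 = v_1
  u_i = v_i − Σ_{j<i} ((v_i · u_j) / (u_j · u_j)) · u_j.

Step by step this gives:
  u_1 = (2, 2, 0, 0)
  u_2 = (-1/2, 1/2, 0, 1)

Orthogonality check:
  u_2 · u_1 = 0 (should be 0)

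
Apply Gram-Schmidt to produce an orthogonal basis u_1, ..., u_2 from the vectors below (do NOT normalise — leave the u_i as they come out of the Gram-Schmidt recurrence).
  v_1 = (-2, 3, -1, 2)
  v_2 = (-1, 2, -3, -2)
Orthogonal basis:
  u_1 = (-2, 3, -1, 2)
  u_2 = (-2/9, 5/6, -47/18, -25/9)

Apply the Gram-Schmidt recurrence
  u_1 = v_1
  u_i = v_i − Σ_{j<i} ((v_i · u_j) / (u_j · u_j)) · u_j.

Step by step this gives:
  u_1 = (-2, 3, -1, 2)
  u_2 = (-2/9, 5/6, -47/18, -25/9)

Orthogonality check:
  u_2 · u_1 = 0 (should be 0)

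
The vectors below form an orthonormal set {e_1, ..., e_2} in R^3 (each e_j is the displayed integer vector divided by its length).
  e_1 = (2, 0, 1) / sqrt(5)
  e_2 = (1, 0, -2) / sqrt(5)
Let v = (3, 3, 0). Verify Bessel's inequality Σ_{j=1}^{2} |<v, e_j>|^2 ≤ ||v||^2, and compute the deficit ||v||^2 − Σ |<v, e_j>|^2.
Σ |<v, e_j>|^2 = 9; ||v||^2 = 18; deficit = 9

Write each e_j = u_j / sqrt(<u_j, u_j>) where u_j is the displayed integer vector. Then <v, e_j> = <v, u_j> / sqrt(<u_j, u_j>), so |<v, e_j>|^2 = <v, u_j>^2 / <u_j, u_j>.
Coefficients: <v, e_1> = 6/sqrt(5), <v, e_2> = 3/sqrt(5).
Square and sum: Σ |<v, e_j>|^2 = 9.
Compute ||v||^2 = v·v = 18.
Deficit = 18 − 9 = 9 ≥ 0, confirming Bessel's inequality. (The deficit equals ||v − Σ <v,e_j> e_j||^2, the squared distance from v to span{e_j}.)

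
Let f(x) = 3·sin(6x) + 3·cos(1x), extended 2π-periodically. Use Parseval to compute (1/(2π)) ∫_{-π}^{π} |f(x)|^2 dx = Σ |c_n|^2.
Σ |c_n|^2 = 9

Expand |f|^2 and use orthogonality of {sin(nx), cos(mx)} on [-π, π]:
  ∫_{-π}^{π} sin(nx)^2 dx = π, ∫ cos(mx)^2 dx = π, and cross terms integrate to 0.
So ∫_{-π}^{π} f(x)^2 dx = 3^2 · π + 3^2 · π = (9 + 9)π.
Divide by 2π: (9 + 9)/2 = 9.
By Parseval, this equals Σ |c_n|^2.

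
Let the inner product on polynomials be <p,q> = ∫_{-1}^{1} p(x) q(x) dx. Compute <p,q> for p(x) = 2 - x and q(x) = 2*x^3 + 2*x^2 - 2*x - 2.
<p,q> = -24/5

Expand the product: p(x)·q(x) = -2*x^4 + 2*x^3 + 6*x^2 - 2*x - 4.
∫_{-1}^{1} of each monomial x^k gives [2/(k+1) if k even, 0 if k odd]. Integrating term-by-term (or equivalently evaluating the antiderivative F(x) = -2*x^5/5 + x^4/2 + 2*x^3 - x^2 - 4*x at the endpoints):
  F(1) − F(−1) = -29/10 − (19/10) = -24/5.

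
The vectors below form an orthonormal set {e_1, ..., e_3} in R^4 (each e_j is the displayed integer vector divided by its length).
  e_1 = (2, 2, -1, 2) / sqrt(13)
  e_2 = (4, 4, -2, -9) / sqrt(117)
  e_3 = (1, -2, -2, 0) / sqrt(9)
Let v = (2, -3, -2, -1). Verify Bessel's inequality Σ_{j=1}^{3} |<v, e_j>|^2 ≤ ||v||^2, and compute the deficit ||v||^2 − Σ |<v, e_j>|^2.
Σ |<v, e_j>|^2 = 17; ||v||^2 = 18; deficit = 1

Write each e_j = u_j / sqrt(<u_j, u_j>) where u_j is the displayed integer vector. Then <v, e_j> = <v, u_j> / sqrt(<u_j, u_j>), so |<v, e_j>|^2 = <v, u_j>^2 / <u_j, u_j>.
Coefficients: <v, e_1> = -2/sqrt(13), <v, e_2> = 9/sqrt(117), <v, e_3> = 12/sqrt(9).
Square and sum: Σ |<v, e_j>|^2 = 17.
Compute ||v||^2 = v·v = 18.
Deficit = 18 − 17 = 1 ≥ 0, confirming Bessel's inequality. (The deficit equals ||v − Σ <v,e_j> e_j||^2, the squared distance from v to span{e_j}.)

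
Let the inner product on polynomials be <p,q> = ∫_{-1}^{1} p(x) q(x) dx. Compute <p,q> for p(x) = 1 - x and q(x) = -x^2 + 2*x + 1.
<p,q> = 0

Expand the product: p(x)·q(x) = x^3 - 3*x^2 + x + 1.
∫_{-1}^{1} of each monomial x^k gives [2/(k+1) if k even, 0 if k odd]. Integrating term-by-term (or equivalently evaluating the antiderivative F(x) = x^4/4 - x^3 + x^2/2 + x at the endpoints):
  F(1) − F(−1) = 3/4 − (3/4) = 0.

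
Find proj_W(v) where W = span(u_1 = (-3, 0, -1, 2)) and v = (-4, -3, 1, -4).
proj_W(v) = (-9/14, 0, -3/14, 3/7)

Set up U = [u_1 | ... | u_1] ∈ R^(4×1). The projector onto W = col(U) is P = U (U^T U)^(-1) U^T.
Compute U^T U =
  [14],
and U^T v = (3).
Solve U^T U · c = U^T v for the coefficients: c = (3/14). The projection is proj_W(v) = U c.
Check: (v - proj_W(v)) · u_1 = 0  (should be 0).
Result: proj_W(v) = (-9/14, 0, -3/14, 3/7).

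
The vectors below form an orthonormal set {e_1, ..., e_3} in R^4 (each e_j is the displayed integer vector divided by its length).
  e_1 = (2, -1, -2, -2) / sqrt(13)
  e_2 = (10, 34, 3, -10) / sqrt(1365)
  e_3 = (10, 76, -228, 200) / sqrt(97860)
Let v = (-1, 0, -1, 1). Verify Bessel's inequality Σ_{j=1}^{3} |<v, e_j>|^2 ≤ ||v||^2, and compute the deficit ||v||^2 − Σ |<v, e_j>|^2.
Σ |<v, e_j>|^2 = 578/233; ||v||^2 = 3; deficit = 121/233

Write each e_j = u_j / sqrt(<u_j, u_j>) where u_j is the displayed integer vector. Then <v, e_j> = <v, u_j> / sqrt(<u_j, u_j>), so |<v, e_j>|^2 = <v, u_j>^2 / <u_j, u_j>.
Coefficients: <v, e_1> = -2/sqrt(13), <v, e_2> = -23/sqrt(1365), <v, e_3> = 418/sqrt(97860).
Square and sum: Σ |<v, e_j>|^2 = 578/233.
Compute ||v||^2 = v·v = 3.
Deficit = 3 − 578/233 = 121/233 ≥ 0, confirming Bessel's inequality. (The deficit equals ||v − Σ <v,e_j> e_j||^2, the squared distance from v to span{e_j}.)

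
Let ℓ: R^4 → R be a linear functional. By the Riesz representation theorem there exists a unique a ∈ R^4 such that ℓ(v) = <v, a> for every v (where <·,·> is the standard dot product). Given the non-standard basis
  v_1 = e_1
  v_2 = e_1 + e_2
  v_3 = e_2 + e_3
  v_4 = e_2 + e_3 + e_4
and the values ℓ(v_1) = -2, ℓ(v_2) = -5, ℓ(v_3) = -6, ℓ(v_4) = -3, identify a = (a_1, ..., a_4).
a = (-2, -3, -3, 3)

Write a = (a_1, ..., a_4) in the standard basis. For each basis vector v_i, ℓ(v_i) = <v_i, a> is a linear equation in the a_j's. Collect the n equations into a matrix system V a = ℓ, where row i of V is v_i (expressed in the standard basis). Since V is invertible (lower-triangular with 1s on the diagonal, up to permutation), solve by back-substitution:
  V =
[[1, 0, 0, 0],
 [1, 1, 0, 0],
 [0, 1, 1, 0],
 [0, 1, 1, 1]]
  V a = (-2, -5, -6, -3)
Solving gives a = (-2, -3, -3, 3).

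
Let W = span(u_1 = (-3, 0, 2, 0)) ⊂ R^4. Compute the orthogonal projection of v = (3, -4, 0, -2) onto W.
proj_W(v) = (27/13, 0, -18/13, 0)

Set up U = [u_1 | ... | u_1] ∈ R^(4×1). The projector onto W = col(U) is P = U (U^T U)^(-1) U^T.
Compute U^T U =
  [13],
and U^T v = (-9).
Solve U^T U · c = U^T v for the coefficients: c = (-9/13). The projection is proj_W(v) = U c.
Check: (v - proj_W(v)) · u_1 = 0  (should be 0).
Result: proj_W(v) = (27/13, 0, -18/13, 0).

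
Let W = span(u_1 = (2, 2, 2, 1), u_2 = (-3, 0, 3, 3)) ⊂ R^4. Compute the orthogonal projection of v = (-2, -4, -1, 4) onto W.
proj_W(v) = (-145/38, -35/19, 5/38, 20/19)

Set up U = [u_1 | ... | u_2] ∈ R^(4×2). The projector onto W = col(U) is P = U (U^T U)^(-1) U^T.
Compute U^T U =
  [13, 3]
  [3, 27],
and U^T v = (-10, 15).
Solve U^T U · c = U^T v for the coefficients: c = (-35/38, 25/38). The projection is proj_W(v) = U c.
Check: (v - proj_W(v)) · u_1 = 0  (should be 0).
Check: (v - proj_W(v)) · u_2 = 0  (should be 0).
Result: proj_W(v) = (-145/38, -35/19, 5/38, 20/19).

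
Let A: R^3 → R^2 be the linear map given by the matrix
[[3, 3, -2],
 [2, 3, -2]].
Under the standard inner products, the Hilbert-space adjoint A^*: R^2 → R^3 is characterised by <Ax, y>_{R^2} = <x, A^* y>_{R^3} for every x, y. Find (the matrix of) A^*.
A^* = A^T =
[[3, 2],
 [3, 3],
 [-2, -2]]

For real matrices with standard dot products, the defining identity <Ax, y> = <x, A^* y> gives (Ax)^T y = x^T (A^*) y, i.e. x^T A^T y = x^T (A^*) y. Since this holds for all x, y, we must have A^* = A^T. Therefore
A^* =
[[3, 2],
 [3, 3],
 [-2, -2]].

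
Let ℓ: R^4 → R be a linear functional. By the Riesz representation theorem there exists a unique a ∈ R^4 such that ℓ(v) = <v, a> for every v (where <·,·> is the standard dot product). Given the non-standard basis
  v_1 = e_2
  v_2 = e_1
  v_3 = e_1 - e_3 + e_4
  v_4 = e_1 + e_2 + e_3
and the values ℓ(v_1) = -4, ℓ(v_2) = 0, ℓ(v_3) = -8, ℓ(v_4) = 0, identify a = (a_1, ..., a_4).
a = (0, -4, 4, -4)

Write a = (a_1, ..., a_4) in the standard basis. For each basis vector v_i, ℓ(v_i) = <v_i, a> is a linear equation in the a_j's. Collect the n equations into a matrix system V a = ℓ, where row i of V is v_i (expressed in the standard basis). Since V is invertible (lower-triangular with 1s on the diagonal, up to permutation), solve by back-substitution:
  V =
[[0, 1, 0, 0],
 [1, 0, 0, 0],
 [1, 0, -1, 1],
 [1, 1, 1, 0]]
  V a = (-4, 0, -8, 0)
Solving gives a = (0, -4, 4, -4).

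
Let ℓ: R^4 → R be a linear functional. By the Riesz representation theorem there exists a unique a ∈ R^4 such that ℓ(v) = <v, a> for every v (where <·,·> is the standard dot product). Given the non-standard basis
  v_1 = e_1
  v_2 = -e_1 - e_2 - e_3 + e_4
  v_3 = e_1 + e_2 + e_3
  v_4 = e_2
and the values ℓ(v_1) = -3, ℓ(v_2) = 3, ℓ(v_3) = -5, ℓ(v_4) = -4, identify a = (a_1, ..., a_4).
a = (-3, -4, 2, -2)

Write a = (a_1, ..., a_4) in the standard basis. For each basis vector v_i, ℓ(v_i) = <v_i, a> is a linear equation in the a_j's. Collect the n equations into a matrix system V a = ℓ, where row i of V is v_i (expressed in the standard basis). Since V is invertible (lower-triangular with 1s on the diagonal, up to permutation), solve by back-substitution:
  V =
[[1, 0, 0, 0],
 [-1, -1, -1, 1],
 [1, 1, 1, 0],
 [0, 1, 0, 0]]
  V a = (-3, 3, -5, -4)
Solving gives a = (-3, -4, 2, -2).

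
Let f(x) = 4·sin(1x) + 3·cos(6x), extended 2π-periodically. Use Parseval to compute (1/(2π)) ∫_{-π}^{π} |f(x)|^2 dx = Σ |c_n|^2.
Σ |c_n|^2 = 25/2

Expand |f|^2 and use orthogonality of {sin(nx), cos(mx)} on [-π, π]:
  ∫_{-π}^{π} sin(nx)^2 dx = π, ∫ cos(mx)^2 dx = π, and cross terms integrate to 0.
So ∫_{-π}^{π} f(x)^2 dx = 4^2 · π + 3^2 · π = (16 + 9)π.
Divide by 2π: (16 + 9)/2 = 25/2.
By Parseval, this equals Σ |c_n|^2.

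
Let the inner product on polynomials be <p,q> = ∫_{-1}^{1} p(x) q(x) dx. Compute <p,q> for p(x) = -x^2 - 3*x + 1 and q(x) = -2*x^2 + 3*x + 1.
<p,q> = -26/5

Expand the product: p(x)·q(x) = 2*x^4 + 3*x^3 - 12*x^2 + 1.
∫_{-1}^{1} of each monomial x^k gives [2/(k+1) if k even, 0 if k odd]. Integrating term-by-term (or equivalently evaluating the antiderivative F(x) = 2*x^5/5 + 3*x^4/4 - 4*x^3 + x at the endpoints):
  F(1) − F(−1) = -37/20 − (67/20) = -26/5.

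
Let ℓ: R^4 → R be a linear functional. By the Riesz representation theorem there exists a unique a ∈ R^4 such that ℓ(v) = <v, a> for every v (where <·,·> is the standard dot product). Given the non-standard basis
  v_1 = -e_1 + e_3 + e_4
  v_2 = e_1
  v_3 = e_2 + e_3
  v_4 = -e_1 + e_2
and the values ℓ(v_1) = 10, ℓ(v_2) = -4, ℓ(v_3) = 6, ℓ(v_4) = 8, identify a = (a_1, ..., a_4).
a = (-4, 4, 2, 4)

Write a = (a_1, ..., a_4) in the standard basis. For each basis vector v_i, ℓ(v_i) = <v_i, a> is a linear equation in the a_j's. Collect the n equations into a matrix system V a = ℓ, where row i of V is v_i (expressed in the standard basis). Since V is invertible (lower-triangular with 1s on the diagonal, up to permutation), solve by back-substitution:
  V =
[[-1, 0, 1, 1],
 [1, 0, 0, 0],
 [0, 1, 1, 0],
 [-1, 1, 0, 0]]
  V a = (10, -4, 6, 8)
Solving gives a = (-4, 4, 2, 4).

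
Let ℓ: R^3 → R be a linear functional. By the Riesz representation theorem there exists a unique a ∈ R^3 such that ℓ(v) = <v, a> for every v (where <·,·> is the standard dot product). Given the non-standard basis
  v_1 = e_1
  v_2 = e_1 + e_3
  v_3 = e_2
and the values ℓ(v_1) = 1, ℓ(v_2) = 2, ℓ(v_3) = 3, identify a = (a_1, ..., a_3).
a = (1, 3, 1)

Write a = (a_1, ..., a_3) in the standard basis. For each basis vector v_i, ℓ(v_i) = <v_i, a> is a linear equation in the a_j's. Collect the n equations into a matrix system V a = ℓ, where row i of V is v_i (expressed in the standard basis). Since V is invertible (lower-triangular with 1s on the diagonal, up to permutation), solve by back-substitution:
  V =
[[1, 0, 0],
 [1, 0, 1],
 [0, 1, 0]]
  V a = (1, 2, 3)
Solving gives a = (1, 3, 1).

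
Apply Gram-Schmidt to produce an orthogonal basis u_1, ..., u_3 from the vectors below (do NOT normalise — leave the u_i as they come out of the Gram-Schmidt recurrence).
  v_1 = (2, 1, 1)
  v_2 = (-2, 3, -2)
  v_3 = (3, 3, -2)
Orthogonal basis:
  u_1 = (2, 1, 1)
  u_2 = (-1, 7/2, -3/2)
  u_3 = (125/93, -50/93, -200/93)

Apply the Gram-Schmidt recurrence
  u_1 = v_1
  u_i = v_i − Σ_{j<i} ((v_i · u_j) / (u_j · u_j)) · u_j.

Step by step this gives:
  u_1 = (2, 1, 1)
  u_2 = (-1, 7/2, -3/2)
  u_3 = (125/93, -50/93, -200/93)

Orthogonality check:
  u_2 · u_1 = 0 (should be 0)
  u_3 · u_1 = 0 (should be 0)
  u_3 · u_2 = 0 (should be 0)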